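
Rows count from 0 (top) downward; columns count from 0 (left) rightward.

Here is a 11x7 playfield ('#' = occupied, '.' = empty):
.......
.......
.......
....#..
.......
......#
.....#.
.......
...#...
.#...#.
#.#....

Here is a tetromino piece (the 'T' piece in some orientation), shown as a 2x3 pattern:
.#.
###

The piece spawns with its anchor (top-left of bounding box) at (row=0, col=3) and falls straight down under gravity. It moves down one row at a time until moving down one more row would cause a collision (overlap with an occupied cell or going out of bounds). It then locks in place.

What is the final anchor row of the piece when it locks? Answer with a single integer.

Answer: 1

Derivation:
Spawn at (row=0, col=3). Try each row:
  row 0: fits
  row 1: fits
  row 2: blocked -> lock at row 1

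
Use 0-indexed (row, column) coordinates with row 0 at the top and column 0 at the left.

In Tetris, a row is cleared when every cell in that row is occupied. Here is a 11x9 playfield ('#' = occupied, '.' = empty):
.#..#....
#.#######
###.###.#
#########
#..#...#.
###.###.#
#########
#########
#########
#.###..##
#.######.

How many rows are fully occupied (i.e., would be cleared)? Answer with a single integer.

Check each row:
  row 0: 7 empty cells -> not full
  row 1: 1 empty cell -> not full
  row 2: 2 empty cells -> not full
  row 3: 0 empty cells -> FULL (clear)
  row 4: 6 empty cells -> not full
  row 5: 2 empty cells -> not full
  row 6: 0 empty cells -> FULL (clear)
  row 7: 0 empty cells -> FULL (clear)
  row 8: 0 empty cells -> FULL (clear)
  row 9: 3 empty cells -> not full
  row 10: 2 empty cells -> not full
Total rows cleared: 4

Answer: 4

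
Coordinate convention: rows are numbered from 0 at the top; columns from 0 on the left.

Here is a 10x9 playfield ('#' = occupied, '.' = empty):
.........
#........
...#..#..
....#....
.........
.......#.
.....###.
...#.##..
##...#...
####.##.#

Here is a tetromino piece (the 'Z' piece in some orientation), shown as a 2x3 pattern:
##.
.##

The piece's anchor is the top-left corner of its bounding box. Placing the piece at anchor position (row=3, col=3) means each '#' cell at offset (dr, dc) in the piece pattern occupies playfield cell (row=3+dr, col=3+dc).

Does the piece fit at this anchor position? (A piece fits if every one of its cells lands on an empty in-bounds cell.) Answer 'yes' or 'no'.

Answer: no

Derivation:
Check each piece cell at anchor (3, 3):
  offset (0,0) -> (3,3): empty -> OK
  offset (0,1) -> (3,4): occupied ('#') -> FAIL
  offset (1,1) -> (4,4): empty -> OK
  offset (1,2) -> (4,5): empty -> OK
All cells valid: no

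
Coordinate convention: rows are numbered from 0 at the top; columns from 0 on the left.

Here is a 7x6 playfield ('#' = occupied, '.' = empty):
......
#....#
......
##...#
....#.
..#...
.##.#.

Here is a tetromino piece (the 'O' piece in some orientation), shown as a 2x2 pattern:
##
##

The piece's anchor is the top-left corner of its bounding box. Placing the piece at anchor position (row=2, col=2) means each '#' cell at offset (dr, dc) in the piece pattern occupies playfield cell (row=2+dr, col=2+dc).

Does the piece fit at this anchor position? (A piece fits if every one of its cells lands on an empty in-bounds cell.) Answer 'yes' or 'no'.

Answer: yes

Derivation:
Check each piece cell at anchor (2, 2):
  offset (0,0) -> (2,2): empty -> OK
  offset (0,1) -> (2,3): empty -> OK
  offset (1,0) -> (3,2): empty -> OK
  offset (1,1) -> (3,3): empty -> OK
All cells valid: yes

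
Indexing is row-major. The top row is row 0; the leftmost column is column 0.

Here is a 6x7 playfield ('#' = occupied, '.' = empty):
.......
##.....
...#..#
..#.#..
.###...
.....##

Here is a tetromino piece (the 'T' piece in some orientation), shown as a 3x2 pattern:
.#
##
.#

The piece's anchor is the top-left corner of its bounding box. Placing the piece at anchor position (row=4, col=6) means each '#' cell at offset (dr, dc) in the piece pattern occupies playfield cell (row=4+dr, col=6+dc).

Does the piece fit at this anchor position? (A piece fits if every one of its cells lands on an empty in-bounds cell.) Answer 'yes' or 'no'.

Answer: no

Derivation:
Check each piece cell at anchor (4, 6):
  offset (0,1) -> (4,7): out of bounds -> FAIL
  offset (1,0) -> (5,6): occupied ('#') -> FAIL
  offset (1,1) -> (5,7): out of bounds -> FAIL
  offset (2,1) -> (6,7): out of bounds -> FAIL
All cells valid: no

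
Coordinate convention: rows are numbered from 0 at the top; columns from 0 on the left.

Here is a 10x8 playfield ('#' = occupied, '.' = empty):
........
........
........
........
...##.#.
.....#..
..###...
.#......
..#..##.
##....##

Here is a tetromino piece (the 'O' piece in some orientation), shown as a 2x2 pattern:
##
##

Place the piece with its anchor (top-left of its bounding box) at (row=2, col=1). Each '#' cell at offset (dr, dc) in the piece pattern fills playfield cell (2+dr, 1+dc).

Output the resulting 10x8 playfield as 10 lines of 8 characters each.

Answer: ........
........
.##.....
.##.....
...##.#.
.....#..
..###...
.#......
..#..##.
##....##

Derivation:
Fill (2+0,1+0) = (2,1)
Fill (2+0,1+1) = (2,2)
Fill (2+1,1+0) = (3,1)
Fill (2+1,1+1) = (3,2)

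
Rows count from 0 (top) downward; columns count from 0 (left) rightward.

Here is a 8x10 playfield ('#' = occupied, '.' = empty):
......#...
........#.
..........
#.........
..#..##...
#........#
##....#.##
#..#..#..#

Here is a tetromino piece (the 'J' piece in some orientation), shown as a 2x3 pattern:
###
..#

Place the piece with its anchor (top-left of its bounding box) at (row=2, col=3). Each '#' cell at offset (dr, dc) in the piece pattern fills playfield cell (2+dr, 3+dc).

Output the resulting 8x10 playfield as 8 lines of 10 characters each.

Fill (2+0,3+0) = (2,3)
Fill (2+0,3+1) = (2,4)
Fill (2+0,3+2) = (2,5)
Fill (2+1,3+2) = (3,5)

Answer: ......#...
........#.
...###....
#....#....
..#..##...
#........#
##....#.##
#..#..#..#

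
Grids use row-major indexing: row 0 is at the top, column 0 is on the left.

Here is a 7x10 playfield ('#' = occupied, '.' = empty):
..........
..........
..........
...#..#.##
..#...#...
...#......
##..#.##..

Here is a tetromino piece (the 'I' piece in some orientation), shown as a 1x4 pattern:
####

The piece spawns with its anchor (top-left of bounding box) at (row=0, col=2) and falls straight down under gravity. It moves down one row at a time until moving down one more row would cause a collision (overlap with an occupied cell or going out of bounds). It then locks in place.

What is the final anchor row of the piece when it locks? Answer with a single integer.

Answer: 2

Derivation:
Spawn at (row=0, col=2). Try each row:
  row 0: fits
  row 1: fits
  row 2: fits
  row 3: blocked -> lock at row 2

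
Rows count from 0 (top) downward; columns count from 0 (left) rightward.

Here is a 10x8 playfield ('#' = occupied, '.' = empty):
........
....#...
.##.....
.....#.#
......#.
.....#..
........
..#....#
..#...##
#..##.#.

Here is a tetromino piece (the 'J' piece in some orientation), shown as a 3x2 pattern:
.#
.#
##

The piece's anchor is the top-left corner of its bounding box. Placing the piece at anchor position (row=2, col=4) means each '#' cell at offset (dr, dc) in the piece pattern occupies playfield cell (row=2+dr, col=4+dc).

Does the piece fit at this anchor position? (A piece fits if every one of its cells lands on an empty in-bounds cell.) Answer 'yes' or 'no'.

Check each piece cell at anchor (2, 4):
  offset (0,1) -> (2,5): empty -> OK
  offset (1,1) -> (3,5): occupied ('#') -> FAIL
  offset (2,0) -> (4,4): empty -> OK
  offset (2,1) -> (4,5): empty -> OK
All cells valid: no

Answer: no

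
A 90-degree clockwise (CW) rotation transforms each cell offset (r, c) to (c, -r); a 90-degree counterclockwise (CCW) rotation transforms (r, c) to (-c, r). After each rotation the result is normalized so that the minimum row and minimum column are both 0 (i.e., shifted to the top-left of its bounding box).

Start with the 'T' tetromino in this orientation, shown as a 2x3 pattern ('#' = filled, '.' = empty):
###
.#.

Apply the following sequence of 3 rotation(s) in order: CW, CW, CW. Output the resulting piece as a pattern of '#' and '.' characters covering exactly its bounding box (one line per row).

Start:
###
.#.
After rotation 1 (CW):
.#
##
.#
After rotation 2 (CW):
.#.
###
After rotation 3 (CW):
#.
##
#.

Answer: #.
##
#.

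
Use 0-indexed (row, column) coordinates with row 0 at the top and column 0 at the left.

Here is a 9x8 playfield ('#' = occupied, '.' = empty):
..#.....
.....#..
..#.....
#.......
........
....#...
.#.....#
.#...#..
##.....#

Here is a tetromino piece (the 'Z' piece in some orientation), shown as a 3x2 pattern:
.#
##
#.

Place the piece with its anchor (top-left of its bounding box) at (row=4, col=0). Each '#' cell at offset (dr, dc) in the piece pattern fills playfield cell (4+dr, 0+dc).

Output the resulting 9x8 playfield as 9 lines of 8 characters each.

Answer: ..#.....
.....#..
..#.....
#.......
.#......
##..#...
##.....#
.#...#..
##.....#

Derivation:
Fill (4+0,0+1) = (4,1)
Fill (4+1,0+0) = (5,0)
Fill (4+1,0+1) = (5,1)
Fill (4+2,0+0) = (6,0)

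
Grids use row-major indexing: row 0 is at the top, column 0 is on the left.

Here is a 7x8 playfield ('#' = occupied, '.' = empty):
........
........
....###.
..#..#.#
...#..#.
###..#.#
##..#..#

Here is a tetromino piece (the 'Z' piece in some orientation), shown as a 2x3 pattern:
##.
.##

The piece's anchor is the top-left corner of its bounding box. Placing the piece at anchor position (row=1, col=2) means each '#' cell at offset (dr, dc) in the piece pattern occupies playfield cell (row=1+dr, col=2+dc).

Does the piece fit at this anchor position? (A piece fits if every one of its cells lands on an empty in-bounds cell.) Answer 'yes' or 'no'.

Answer: no

Derivation:
Check each piece cell at anchor (1, 2):
  offset (0,0) -> (1,2): empty -> OK
  offset (0,1) -> (1,3): empty -> OK
  offset (1,1) -> (2,3): empty -> OK
  offset (1,2) -> (2,4): occupied ('#') -> FAIL
All cells valid: no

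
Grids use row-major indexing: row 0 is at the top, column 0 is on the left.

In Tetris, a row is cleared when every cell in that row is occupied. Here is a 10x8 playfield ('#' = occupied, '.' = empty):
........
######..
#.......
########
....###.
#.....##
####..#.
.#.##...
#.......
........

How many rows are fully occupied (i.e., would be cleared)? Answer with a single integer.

Answer: 1

Derivation:
Check each row:
  row 0: 8 empty cells -> not full
  row 1: 2 empty cells -> not full
  row 2: 7 empty cells -> not full
  row 3: 0 empty cells -> FULL (clear)
  row 4: 5 empty cells -> not full
  row 5: 5 empty cells -> not full
  row 6: 3 empty cells -> not full
  row 7: 5 empty cells -> not full
  row 8: 7 empty cells -> not full
  row 9: 8 empty cells -> not full
Total rows cleared: 1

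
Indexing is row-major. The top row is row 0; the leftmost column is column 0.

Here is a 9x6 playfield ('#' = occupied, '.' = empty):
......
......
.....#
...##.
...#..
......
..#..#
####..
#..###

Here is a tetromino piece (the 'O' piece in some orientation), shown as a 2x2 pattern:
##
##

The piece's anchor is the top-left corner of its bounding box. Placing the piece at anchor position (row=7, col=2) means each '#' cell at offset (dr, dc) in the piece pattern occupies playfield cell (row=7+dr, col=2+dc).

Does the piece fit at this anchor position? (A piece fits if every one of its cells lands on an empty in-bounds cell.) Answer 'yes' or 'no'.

Answer: no

Derivation:
Check each piece cell at anchor (7, 2):
  offset (0,0) -> (7,2): occupied ('#') -> FAIL
  offset (0,1) -> (7,3): occupied ('#') -> FAIL
  offset (1,0) -> (8,2): empty -> OK
  offset (1,1) -> (8,3): occupied ('#') -> FAIL
All cells valid: no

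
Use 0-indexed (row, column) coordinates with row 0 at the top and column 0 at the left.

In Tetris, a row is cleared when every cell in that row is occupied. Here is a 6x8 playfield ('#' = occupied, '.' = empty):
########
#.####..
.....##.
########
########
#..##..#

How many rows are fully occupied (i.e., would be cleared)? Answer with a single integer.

Answer: 3

Derivation:
Check each row:
  row 0: 0 empty cells -> FULL (clear)
  row 1: 3 empty cells -> not full
  row 2: 6 empty cells -> not full
  row 3: 0 empty cells -> FULL (clear)
  row 4: 0 empty cells -> FULL (clear)
  row 5: 4 empty cells -> not full
Total rows cleared: 3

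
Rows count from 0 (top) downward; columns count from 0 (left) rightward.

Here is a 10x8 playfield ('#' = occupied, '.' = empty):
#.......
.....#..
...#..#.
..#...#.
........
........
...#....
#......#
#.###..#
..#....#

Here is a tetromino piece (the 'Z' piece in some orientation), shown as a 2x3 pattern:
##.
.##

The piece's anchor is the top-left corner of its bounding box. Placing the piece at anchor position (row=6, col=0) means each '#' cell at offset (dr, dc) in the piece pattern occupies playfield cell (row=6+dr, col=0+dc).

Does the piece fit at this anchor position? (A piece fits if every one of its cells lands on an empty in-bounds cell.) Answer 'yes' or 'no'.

Check each piece cell at anchor (6, 0):
  offset (0,0) -> (6,0): empty -> OK
  offset (0,1) -> (6,1): empty -> OK
  offset (1,1) -> (7,1): empty -> OK
  offset (1,2) -> (7,2): empty -> OK
All cells valid: yes

Answer: yes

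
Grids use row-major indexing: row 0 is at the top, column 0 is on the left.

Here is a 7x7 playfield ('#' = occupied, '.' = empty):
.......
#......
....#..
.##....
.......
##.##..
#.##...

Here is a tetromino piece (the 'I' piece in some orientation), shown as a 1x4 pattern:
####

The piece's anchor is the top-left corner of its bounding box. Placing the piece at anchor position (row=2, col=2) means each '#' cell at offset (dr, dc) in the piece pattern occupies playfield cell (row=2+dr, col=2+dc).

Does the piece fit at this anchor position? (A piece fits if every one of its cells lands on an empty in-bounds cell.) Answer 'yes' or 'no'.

Answer: no

Derivation:
Check each piece cell at anchor (2, 2):
  offset (0,0) -> (2,2): empty -> OK
  offset (0,1) -> (2,3): empty -> OK
  offset (0,2) -> (2,4): occupied ('#') -> FAIL
  offset (0,3) -> (2,5): empty -> OK
All cells valid: no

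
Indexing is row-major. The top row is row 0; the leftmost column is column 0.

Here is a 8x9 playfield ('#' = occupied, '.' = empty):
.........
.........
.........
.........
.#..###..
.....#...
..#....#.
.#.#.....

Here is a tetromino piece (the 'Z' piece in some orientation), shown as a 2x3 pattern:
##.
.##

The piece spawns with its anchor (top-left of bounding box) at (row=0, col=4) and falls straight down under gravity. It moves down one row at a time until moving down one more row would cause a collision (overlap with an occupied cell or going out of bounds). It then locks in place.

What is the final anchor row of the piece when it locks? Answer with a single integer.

Answer: 2

Derivation:
Spawn at (row=0, col=4). Try each row:
  row 0: fits
  row 1: fits
  row 2: fits
  row 3: blocked -> lock at row 2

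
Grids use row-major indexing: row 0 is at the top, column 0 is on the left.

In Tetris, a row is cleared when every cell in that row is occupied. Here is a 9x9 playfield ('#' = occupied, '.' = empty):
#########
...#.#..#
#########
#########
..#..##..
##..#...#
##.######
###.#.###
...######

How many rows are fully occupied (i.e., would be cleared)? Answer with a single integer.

Check each row:
  row 0: 0 empty cells -> FULL (clear)
  row 1: 6 empty cells -> not full
  row 2: 0 empty cells -> FULL (clear)
  row 3: 0 empty cells -> FULL (clear)
  row 4: 6 empty cells -> not full
  row 5: 5 empty cells -> not full
  row 6: 1 empty cell -> not full
  row 7: 2 empty cells -> not full
  row 8: 3 empty cells -> not full
Total rows cleared: 3

Answer: 3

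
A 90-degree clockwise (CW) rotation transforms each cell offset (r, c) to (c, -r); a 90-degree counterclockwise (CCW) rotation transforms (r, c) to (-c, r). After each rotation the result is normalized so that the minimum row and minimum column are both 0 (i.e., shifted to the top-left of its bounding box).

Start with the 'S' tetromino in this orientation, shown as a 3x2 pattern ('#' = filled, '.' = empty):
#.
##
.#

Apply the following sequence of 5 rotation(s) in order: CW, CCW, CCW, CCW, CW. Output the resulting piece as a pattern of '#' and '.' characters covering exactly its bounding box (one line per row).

Start:
#.
##
.#
After rotation 1 (CW):
.##
##.
After rotation 2 (CCW):
#.
##
.#
After rotation 3 (CCW):
.##
##.
After rotation 4 (CCW):
#.
##
.#
After rotation 5 (CW):
.##
##.

Answer: .##
##.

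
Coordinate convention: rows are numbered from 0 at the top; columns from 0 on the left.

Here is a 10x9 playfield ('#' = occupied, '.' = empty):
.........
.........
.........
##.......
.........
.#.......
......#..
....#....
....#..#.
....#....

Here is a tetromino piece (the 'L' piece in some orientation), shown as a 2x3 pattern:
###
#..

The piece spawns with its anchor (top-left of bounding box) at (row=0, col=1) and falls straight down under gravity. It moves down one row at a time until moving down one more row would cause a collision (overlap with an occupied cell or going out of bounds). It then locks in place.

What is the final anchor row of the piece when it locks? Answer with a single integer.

Answer: 1

Derivation:
Spawn at (row=0, col=1). Try each row:
  row 0: fits
  row 1: fits
  row 2: blocked -> lock at row 1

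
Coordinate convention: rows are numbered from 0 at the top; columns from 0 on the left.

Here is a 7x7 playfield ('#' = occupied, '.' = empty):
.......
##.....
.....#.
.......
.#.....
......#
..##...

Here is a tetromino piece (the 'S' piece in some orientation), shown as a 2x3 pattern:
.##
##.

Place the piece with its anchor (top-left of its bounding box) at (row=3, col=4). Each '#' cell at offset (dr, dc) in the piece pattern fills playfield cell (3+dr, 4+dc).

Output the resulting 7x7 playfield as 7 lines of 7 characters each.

Fill (3+0,4+1) = (3,5)
Fill (3+0,4+2) = (3,6)
Fill (3+1,4+0) = (4,4)
Fill (3+1,4+1) = (4,5)

Answer: .......
##.....
.....#.
.....##
.#..##.
......#
..##...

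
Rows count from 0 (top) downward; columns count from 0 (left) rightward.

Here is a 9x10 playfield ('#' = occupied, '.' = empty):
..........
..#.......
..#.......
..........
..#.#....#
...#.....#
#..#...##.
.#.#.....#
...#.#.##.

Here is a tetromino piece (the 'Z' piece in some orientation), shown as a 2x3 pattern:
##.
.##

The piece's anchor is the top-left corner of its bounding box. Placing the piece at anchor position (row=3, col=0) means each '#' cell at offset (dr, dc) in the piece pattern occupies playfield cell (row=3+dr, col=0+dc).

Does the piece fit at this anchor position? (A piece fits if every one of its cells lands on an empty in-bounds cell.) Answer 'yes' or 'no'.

Answer: no

Derivation:
Check each piece cell at anchor (3, 0):
  offset (0,0) -> (3,0): empty -> OK
  offset (0,1) -> (3,1): empty -> OK
  offset (1,1) -> (4,1): empty -> OK
  offset (1,2) -> (4,2): occupied ('#') -> FAIL
All cells valid: no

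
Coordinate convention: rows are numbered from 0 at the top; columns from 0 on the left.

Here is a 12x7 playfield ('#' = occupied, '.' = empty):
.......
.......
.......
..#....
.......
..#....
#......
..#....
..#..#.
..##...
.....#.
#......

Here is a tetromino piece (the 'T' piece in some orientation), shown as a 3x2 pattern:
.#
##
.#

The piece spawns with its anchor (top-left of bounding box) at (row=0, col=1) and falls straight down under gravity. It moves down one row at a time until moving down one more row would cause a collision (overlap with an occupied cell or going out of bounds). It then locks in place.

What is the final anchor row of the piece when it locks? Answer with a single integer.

Spawn at (row=0, col=1). Try each row:
  row 0: fits
  row 1: blocked -> lock at row 0

Answer: 0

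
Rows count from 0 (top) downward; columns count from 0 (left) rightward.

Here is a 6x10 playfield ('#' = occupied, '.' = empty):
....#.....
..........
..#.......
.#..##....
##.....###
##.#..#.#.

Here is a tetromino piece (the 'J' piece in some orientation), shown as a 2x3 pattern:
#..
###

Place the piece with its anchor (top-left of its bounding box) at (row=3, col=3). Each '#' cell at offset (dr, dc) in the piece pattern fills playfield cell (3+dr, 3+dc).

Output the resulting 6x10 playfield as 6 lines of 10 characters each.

Answer: ....#.....
..........
..#.......
.#.###....
##.###.###
##.#..#.#.

Derivation:
Fill (3+0,3+0) = (3,3)
Fill (3+1,3+0) = (4,3)
Fill (3+1,3+1) = (4,4)
Fill (3+1,3+2) = (4,5)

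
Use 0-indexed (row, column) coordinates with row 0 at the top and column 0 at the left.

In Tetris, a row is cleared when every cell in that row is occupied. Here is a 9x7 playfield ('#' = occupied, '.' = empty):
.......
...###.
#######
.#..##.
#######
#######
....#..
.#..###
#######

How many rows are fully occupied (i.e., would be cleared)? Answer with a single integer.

Check each row:
  row 0: 7 empty cells -> not full
  row 1: 4 empty cells -> not full
  row 2: 0 empty cells -> FULL (clear)
  row 3: 4 empty cells -> not full
  row 4: 0 empty cells -> FULL (clear)
  row 5: 0 empty cells -> FULL (clear)
  row 6: 6 empty cells -> not full
  row 7: 3 empty cells -> not full
  row 8: 0 empty cells -> FULL (clear)
Total rows cleared: 4

Answer: 4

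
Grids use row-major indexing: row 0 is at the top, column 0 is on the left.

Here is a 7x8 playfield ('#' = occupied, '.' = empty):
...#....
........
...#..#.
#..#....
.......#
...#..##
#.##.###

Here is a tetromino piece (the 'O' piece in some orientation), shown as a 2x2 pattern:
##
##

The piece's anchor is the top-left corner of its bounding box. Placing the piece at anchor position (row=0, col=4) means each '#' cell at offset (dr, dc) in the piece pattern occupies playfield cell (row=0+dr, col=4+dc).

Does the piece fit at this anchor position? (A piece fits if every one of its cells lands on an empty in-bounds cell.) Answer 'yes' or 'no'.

Check each piece cell at anchor (0, 4):
  offset (0,0) -> (0,4): empty -> OK
  offset (0,1) -> (0,5): empty -> OK
  offset (1,0) -> (1,4): empty -> OK
  offset (1,1) -> (1,5): empty -> OK
All cells valid: yes

Answer: yes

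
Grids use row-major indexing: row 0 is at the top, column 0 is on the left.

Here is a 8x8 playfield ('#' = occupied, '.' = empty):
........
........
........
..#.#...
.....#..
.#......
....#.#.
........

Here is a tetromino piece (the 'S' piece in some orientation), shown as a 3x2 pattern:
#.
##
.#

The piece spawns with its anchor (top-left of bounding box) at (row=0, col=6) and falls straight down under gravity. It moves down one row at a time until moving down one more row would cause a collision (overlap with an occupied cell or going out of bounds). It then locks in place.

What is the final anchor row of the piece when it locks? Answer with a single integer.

Spawn at (row=0, col=6). Try each row:
  row 0: fits
  row 1: fits
  row 2: fits
  row 3: fits
  row 4: fits
  row 5: blocked -> lock at row 4

Answer: 4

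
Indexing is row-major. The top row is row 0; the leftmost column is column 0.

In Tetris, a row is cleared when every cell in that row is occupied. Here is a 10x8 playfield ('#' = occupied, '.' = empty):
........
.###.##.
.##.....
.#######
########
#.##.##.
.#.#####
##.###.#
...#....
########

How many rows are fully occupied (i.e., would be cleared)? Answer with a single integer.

Check each row:
  row 0: 8 empty cells -> not full
  row 1: 3 empty cells -> not full
  row 2: 6 empty cells -> not full
  row 3: 1 empty cell -> not full
  row 4: 0 empty cells -> FULL (clear)
  row 5: 3 empty cells -> not full
  row 6: 2 empty cells -> not full
  row 7: 2 empty cells -> not full
  row 8: 7 empty cells -> not full
  row 9: 0 empty cells -> FULL (clear)
Total rows cleared: 2

Answer: 2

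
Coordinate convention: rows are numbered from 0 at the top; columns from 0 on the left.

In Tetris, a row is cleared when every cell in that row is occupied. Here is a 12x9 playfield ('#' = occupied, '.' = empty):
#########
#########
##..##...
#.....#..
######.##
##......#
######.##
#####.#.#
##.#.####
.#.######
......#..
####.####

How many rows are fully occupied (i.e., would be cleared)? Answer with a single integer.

Answer: 2

Derivation:
Check each row:
  row 0: 0 empty cells -> FULL (clear)
  row 1: 0 empty cells -> FULL (clear)
  row 2: 5 empty cells -> not full
  row 3: 7 empty cells -> not full
  row 4: 1 empty cell -> not full
  row 5: 6 empty cells -> not full
  row 6: 1 empty cell -> not full
  row 7: 2 empty cells -> not full
  row 8: 2 empty cells -> not full
  row 9: 2 empty cells -> not full
  row 10: 8 empty cells -> not full
  row 11: 1 empty cell -> not full
Total rows cleared: 2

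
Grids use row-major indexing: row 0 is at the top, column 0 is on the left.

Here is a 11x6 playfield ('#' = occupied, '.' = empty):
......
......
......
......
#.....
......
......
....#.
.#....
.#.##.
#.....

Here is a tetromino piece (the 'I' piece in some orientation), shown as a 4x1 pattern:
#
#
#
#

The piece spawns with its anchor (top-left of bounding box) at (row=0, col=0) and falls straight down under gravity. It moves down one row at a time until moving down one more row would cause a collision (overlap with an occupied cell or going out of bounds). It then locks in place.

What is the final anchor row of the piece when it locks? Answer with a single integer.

Answer: 0

Derivation:
Spawn at (row=0, col=0). Try each row:
  row 0: fits
  row 1: blocked -> lock at row 0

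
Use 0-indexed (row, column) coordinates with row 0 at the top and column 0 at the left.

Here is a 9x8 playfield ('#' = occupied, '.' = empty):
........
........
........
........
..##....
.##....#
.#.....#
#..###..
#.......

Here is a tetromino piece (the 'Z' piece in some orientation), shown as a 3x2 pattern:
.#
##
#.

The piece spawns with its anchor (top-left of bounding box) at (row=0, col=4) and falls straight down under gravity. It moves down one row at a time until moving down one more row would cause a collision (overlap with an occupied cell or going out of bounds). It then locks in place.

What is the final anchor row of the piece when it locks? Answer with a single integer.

Spawn at (row=0, col=4). Try each row:
  row 0: fits
  row 1: fits
  row 2: fits
  row 3: fits
  row 4: fits
  row 5: blocked -> lock at row 4

Answer: 4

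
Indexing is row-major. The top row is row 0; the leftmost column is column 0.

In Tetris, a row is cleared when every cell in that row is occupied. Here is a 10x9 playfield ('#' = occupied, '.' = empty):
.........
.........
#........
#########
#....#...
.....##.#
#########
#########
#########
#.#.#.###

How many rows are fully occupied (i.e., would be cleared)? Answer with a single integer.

Check each row:
  row 0: 9 empty cells -> not full
  row 1: 9 empty cells -> not full
  row 2: 8 empty cells -> not full
  row 3: 0 empty cells -> FULL (clear)
  row 4: 7 empty cells -> not full
  row 5: 6 empty cells -> not full
  row 6: 0 empty cells -> FULL (clear)
  row 7: 0 empty cells -> FULL (clear)
  row 8: 0 empty cells -> FULL (clear)
  row 9: 3 empty cells -> not full
Total rows cleared: 4

Answer: 4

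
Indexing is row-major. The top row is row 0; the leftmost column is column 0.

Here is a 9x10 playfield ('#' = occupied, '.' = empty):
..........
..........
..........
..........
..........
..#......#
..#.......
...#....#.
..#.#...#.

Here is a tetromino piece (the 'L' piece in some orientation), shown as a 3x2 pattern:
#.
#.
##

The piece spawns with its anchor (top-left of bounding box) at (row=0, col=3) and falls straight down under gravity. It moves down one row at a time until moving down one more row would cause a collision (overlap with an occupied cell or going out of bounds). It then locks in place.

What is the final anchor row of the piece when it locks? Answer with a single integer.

Answer: 4

Derivation:
Spawn at (row=0, col=3). Try each row:
  row 0: fits
  row 1: fits
  row 2: fits
  row 3: fits
  row 4: fits
  row 5: blocked -> lock at row 4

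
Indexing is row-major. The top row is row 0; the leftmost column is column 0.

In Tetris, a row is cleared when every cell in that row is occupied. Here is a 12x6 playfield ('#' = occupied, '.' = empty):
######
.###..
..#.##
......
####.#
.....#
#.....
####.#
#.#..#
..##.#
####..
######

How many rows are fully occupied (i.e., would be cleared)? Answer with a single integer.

Check each row:
  row 0: 0 empty cells -> FULL (clear)
  row 1: 3 empty cells -> not full
  row 2: 3 empty cells -> not full
  row 3: 6 empty cells -> not full
  row 4: 1 empty cell -> not full
  row 5: 5 empty cells -> not full
  row 6: 5 empty cells -> not full
  row 7: 1 empty cell -> not full
  row 8: 3 empty cells -> not full
  row 9: 3 empty cells -> not full
  row 10: 2 empty cells -> not full
  row 11: 0 empty cells -> FULL (clear)
Total rows cleared: 2

Answer: 2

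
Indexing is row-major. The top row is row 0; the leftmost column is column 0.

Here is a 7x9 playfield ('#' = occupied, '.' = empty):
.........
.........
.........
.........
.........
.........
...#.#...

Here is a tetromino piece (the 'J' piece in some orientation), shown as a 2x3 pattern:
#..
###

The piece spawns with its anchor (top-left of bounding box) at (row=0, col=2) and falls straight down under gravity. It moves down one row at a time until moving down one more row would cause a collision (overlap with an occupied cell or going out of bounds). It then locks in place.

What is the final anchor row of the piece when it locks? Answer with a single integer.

Spawn at (row=0, col=2). Try each row:
  row 0: fits
  row 1: fits
  row 2: fits
  row 3: fits
  row 4: fits
  row 5: blocked -> lock at row 4

Answer: 4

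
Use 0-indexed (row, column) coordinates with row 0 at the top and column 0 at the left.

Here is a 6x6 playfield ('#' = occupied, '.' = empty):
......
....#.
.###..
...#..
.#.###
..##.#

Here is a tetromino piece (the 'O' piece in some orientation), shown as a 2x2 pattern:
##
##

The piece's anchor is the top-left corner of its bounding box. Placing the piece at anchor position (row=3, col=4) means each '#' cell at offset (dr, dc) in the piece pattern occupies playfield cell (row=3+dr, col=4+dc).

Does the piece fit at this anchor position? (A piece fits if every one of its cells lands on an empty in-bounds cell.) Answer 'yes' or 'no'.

Answer: no

Derivation:
Check each piece cell at anchor (3, 4):
  offset (0,0) -> (3,4): empty -> OK
  offset (0,1) -> (3,5): empty -> OK
  offset (1,0) -> (4,4): occupied ('#') -> FAIL
  offset (1,1) -> (4,5): occupied ('#') -> FAIL
All cells valid: no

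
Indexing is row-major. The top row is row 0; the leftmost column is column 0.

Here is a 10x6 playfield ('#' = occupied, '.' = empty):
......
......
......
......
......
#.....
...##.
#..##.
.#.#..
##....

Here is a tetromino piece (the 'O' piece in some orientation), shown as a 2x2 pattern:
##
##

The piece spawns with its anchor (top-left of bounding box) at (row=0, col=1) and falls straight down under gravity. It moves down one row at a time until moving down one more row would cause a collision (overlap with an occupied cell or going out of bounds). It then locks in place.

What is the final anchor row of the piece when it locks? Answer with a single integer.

Spawn at (row=0, col=1). Try each row:
  row 0: fits
  row 1: fits
  row 2: fits
  row 3: fits
  row 4: fits
  row 5: fits
  row 6: fits
  row 7: blocked -> lock at row 6

Answer: 6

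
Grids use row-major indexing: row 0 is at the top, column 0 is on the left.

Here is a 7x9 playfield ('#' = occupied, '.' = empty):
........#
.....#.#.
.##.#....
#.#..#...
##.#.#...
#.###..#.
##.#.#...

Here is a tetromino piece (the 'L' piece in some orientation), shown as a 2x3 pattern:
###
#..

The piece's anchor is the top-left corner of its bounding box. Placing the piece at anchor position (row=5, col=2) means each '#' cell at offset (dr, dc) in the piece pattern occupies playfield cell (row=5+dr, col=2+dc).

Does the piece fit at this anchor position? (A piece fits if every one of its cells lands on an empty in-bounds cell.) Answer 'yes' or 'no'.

Answer: no

Derivation:
Check each piece cell at anchor (5, 2):
  offset (0,0) -> (5,2): occupied ('#') -> FAIL
  offset (0,1) -> (5,3): occupied ('#') -> FAIL
  offset (0,2) -> (5,4): occupied ('#') -> FAIL
  offset (1,0) -> (6,2): empty -> OK
All cells valid: no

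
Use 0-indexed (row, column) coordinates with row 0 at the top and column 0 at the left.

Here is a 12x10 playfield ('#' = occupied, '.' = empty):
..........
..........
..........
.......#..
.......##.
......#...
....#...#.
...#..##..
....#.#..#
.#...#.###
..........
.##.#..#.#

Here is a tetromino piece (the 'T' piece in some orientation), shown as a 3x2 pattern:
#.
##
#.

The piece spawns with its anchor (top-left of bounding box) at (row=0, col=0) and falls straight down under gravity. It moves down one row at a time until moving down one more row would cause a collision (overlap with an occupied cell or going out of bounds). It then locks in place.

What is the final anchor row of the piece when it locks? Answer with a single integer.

Answer: 7

Derivation:
Spawn at (row=0, col=0). Try each row:
  row 0: fits
  row 1: fits
  row 2: fits
  row 3: fits
  row 4: fits
  row 5: fits
  row 6: fits
  row 7: fits
  row 8: blocked -> lock at row 7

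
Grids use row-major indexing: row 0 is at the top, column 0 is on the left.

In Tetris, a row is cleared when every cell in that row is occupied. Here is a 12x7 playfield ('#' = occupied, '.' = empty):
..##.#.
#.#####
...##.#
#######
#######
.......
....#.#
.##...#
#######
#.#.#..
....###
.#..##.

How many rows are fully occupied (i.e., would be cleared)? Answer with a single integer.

Answer: 3

Derivation:
Check each row:
  row 0: 4 empty cells -> not full
  row 1: 1 empty cell -> not full
  row 2: 4 empty cells -> not full
  row 3: 0 empty cells -> FULL (clear)
  row 4: 0 empty cells -> FULL (clear)
  row 5: 7 empty cells -> not full
  row 6: 5 empty cells -> not full
  row 7: 4 empty cells -> not full
  row 8: 0 empty cells -> FULL (clear)
  row 9: 4 empty cells -> not full
  row 10: 4 empty cells -> not full
  row 11: 4 empty cells -> not full
Total rows cleared: 3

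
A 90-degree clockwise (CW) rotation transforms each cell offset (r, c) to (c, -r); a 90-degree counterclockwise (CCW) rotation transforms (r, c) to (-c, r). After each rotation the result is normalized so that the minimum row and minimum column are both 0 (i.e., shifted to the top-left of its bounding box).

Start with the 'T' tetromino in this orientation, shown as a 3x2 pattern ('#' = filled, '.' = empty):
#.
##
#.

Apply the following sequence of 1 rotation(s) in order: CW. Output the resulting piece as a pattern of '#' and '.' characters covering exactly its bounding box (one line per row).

Answer: ###
.#.

Derivation:
Start:
#.
##
#.
After rotation 1 (CW):
###
.#.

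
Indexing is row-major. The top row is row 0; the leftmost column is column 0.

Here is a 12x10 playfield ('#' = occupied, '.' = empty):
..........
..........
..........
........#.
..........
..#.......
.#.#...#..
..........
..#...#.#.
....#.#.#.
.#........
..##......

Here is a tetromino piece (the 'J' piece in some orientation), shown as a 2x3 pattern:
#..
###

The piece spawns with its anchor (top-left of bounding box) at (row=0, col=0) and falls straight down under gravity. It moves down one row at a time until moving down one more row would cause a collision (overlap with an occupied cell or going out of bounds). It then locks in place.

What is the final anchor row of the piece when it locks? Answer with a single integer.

Spawn at (row=0, col=0). Try each row:
  row 0: fits
  row 1: fits
  row 2: fits
  row 3: fits
  row 4: blocked -> lock at row 3

Answer: 3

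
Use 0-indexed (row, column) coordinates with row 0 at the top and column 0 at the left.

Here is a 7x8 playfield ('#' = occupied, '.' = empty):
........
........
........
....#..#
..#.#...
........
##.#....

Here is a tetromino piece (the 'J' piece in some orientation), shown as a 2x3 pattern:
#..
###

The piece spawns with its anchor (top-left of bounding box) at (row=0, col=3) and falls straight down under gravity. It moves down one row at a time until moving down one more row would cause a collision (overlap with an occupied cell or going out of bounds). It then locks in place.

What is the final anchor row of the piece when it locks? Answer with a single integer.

Answer: 1

Derivation:
Spawn at (row=0, col=3). Try each row:
  row 0: fits
  row 1: fits
  row 2: blocked -> lock at row 1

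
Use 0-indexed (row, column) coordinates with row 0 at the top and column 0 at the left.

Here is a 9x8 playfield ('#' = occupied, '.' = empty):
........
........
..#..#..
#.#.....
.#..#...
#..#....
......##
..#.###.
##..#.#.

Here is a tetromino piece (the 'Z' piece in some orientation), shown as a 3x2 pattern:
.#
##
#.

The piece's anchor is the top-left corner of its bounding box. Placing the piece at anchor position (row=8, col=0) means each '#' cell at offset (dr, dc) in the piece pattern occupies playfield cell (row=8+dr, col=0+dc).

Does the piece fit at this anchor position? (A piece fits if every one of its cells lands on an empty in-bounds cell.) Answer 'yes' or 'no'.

Check each piece cell at anchor (8, 0):
  offset (0,1) -> (8,1): occupied ('#') -> FAIL
  offset (1,0) -> (9,0): out of bounds -> FAIL
  offset (1,1) -> (9,1): out of bounds -> FAIL
  offset (2,0) -> (10,0): out of bounds -> FAIL
All cells valid: no

Answer: no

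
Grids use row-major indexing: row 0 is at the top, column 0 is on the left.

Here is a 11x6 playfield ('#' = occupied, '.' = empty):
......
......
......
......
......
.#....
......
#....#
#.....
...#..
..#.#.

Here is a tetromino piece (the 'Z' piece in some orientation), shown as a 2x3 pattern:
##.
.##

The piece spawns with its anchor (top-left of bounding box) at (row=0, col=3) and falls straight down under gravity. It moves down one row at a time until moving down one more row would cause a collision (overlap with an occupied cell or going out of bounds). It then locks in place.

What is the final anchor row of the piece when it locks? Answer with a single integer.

Answer: 5

Derivation:
Spawn at (row=0, col=3). Try each row:
  row 0: fits
  row 1: fits
  row 2: fits
  row 3: fits
  row 4: fits
  row 5: fits
  row 6: blocked -> lock at row 5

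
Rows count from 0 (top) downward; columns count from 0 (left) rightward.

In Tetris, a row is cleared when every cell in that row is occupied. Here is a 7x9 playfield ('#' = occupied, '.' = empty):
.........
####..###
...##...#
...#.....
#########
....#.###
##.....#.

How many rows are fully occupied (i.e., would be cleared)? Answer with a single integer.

Answer: 1

Derivation:
Check each row:
  row 0: 9 empty cells -> not full
  row 1: 2 empty cells -> not full
  row 2: 6 empty cells -> not full
  row 3: 8 empty cells -> not full
  row 4: 0 empty cells -> FULL (clear)
  row 5: 5 empty cells -> not full
  row 6: 6 empty cells -> not full
Total rows cleared: 1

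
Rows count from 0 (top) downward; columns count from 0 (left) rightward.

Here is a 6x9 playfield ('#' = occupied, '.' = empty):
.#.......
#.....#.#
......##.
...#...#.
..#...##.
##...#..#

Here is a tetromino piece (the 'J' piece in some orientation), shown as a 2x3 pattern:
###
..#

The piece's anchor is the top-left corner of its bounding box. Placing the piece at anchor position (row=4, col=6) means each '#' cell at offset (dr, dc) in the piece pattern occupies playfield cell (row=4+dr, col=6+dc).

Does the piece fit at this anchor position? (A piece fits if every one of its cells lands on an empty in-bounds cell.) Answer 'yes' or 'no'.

Answer: no

Derivation:
Check each piece cell at anchor (4, 6):
  offset (0,0) -> (4,6): occupied ('#') -> FAIL
  offset (0,1) -> (4,7): occupied ('#') -> FAIL
  offset (0,2) -> (4,8): empty -> OK
  offset (1,2) -> (5,8): occupied ('#') -> FAIL
All cells valid: no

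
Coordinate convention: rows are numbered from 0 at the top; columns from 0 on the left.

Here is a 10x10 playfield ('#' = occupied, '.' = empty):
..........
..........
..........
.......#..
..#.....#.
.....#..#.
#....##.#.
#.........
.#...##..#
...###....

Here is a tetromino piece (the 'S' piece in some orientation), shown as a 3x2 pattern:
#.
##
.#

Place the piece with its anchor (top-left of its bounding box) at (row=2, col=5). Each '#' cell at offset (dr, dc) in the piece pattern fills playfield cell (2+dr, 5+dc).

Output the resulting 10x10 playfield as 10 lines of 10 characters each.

Fill (2+0,5+0) = (2,5)
Fill (2+1,5+0) = (3,5)
Fill (2+1,5+1) = (3,6)
Fill (2+2,5+1) = (4,6)

Answer: ..........
..........
.....#....
.....###..
..#...#.#.
.....#..#.
#....##.#.
#.........
.#...##..#
...###....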